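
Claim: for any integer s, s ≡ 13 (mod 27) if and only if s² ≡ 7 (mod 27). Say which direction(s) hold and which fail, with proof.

Forward direction. Suppose s ≡ 13 (mod 27). Write s = 27j + 13. Then (27j + 13)² = 729j² + 702j + 169 = 27(27j² + 26j + 6) + 7, so s² ≡ 7 (mod 27).

Converse. This fails: take s = 14. Then 14² = 196 ≡ 7 (mod 27), yet 14 ≡ 14 (mod 27), not 13.

Not equivalent: only (⇒) holds.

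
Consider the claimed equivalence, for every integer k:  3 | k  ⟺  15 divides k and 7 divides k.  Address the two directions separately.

Converse. Suppose 15 ∣ k and 7 ∣ k. Any common multiple of 15 and 7 is a multiple of their lcm; here gcd(15, 7) = 1, so lcm(15, 7) = 15·7 = 105, so 105 ∣ k. Since 3 ∣ 105, it follows that 3 ∣ k.

Forward direction. This fails: take k = 3. Certainly 3 ∣ 3, but 15 ∤ 3.

Only the reverse direction holds.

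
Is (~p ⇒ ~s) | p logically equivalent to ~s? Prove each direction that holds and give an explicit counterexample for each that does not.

(⟹) This fails. Under s = T, p = T, the left side is true but the right side is false.

(⟸) Assume the antecedent. If s is true, the antecedent cannot hold. If s is false, (~p ⇒ ~s) | p reduces to true regardless of the other variables. Either way (~p ⇒ ~s) | p holds.

Not equivalent: only (⇐) holds.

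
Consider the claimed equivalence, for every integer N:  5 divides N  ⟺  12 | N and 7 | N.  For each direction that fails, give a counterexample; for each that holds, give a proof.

(⇒) This fails: take N = 5. Certainly 5 ∣ 5, but 12 ∤ 5.

(⇐) This fails: take N = 84. Both 12 ∣ 84 and 7 ∣ 84, yet 84 is not a multiple of 5 (since 84 = 16·5 + 4), so 5 ∤ 84.

Neither direction holds.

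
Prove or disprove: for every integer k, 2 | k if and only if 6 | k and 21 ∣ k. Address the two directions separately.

(⟹) This fails: take k = 2. Certainly 2 ∣ 2, but 6 ∤ 2.

(⟸) Suppose 6 ∣ k and 21 ∣ k. Any common multiple of 6 and 21 is a multiple of their lcm; here lcm(6, 21) = 6·21/gcd(6, 21) = 126/3 = 42, so 42 ∣ k. Since 2 ∣ 42, it follows that 2 ∣ k.

Only the reverse direction holds.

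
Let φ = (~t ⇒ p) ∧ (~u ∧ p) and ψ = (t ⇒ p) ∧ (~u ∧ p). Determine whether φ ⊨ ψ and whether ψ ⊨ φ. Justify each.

(←) Assume the antecedent. If u is true, the antecedent cannot hold. If u is false, the antecedent forces (u = F, t = F, p = T) or (u = F, t = T, p = T), and (~t ⇒ p) ∧ (~u ∧ p) holds there. Either way (~t ⇒ p) ∧ (~u ∧ p) holds.

(→) Assume the antecedent. If u is true, the antecedent cannot hold. If u is false, the antecedent forces (u = F, t = F, p = T) or (u = F, t = T, p = T), and (t ⇒ p) ∧ (~u ∧ p) holds there. Either way (t ⇒ p) ∧ (~u ∧ p) holds.

Both implications hold.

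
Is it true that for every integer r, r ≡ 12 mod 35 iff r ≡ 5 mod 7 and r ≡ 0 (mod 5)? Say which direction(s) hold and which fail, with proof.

(⟹) This fails: r = 12 gives 12 ≡ 12 (mod 35) but 12 ≡ 2 (mod 5), so the conjunction on the right does not hold.

(⟸) This fails: r = 5 satisfies both congruences on the right (5 ≡ 5 mod 7 and 5 ≡ 0 mod 5) yet 5 ≡ 5 (mod 35), not 12.

Neither direction holds.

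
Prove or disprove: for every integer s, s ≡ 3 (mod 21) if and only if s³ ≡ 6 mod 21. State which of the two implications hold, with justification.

Only the forward direction holds.

[⇒] Suppose s ≡ 3 (mod 21). Write s = 21j + 3. Then (21j + 3)³ = 9261j³ + 3969j² + 567j + 27 = 21(441j³ + 189j² + 27j + 1) + 6, so s³ ≡ 6 (mod 21).

[⇐] This fails: take s = 6. Then 6³ = 216 ≡ 6 (mod 21), yet 6 ≡ 6 (mod 21), not 3.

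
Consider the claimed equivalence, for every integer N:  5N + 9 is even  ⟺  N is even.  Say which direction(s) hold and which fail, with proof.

Neither direction holds.

(⟹) This fails: N = 5 gives 5N + 9 = 34, which is even, but 5 is odd, not even.

(⟸) This also fails: N = 6 is even, but 5N + 9 = 39 is odd, not even.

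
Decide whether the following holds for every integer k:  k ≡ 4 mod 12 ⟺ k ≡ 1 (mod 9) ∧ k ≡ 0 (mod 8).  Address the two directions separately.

Forward direction. This fails: k = 4 gives 4 ≡ 4 (mod 12) but 4 ≡ 4 (mod 9), so the conjunction on the right does not hold.

Converse. If k ≡ 1 (mod 9) and k ≡ 0 (mod 8), then by the Chinese remainder theorem k ≡ 64 (mod 72). Since 64 ≡ 4 (mod 12) and 12 ∣ 72, we get k ≡ 4 (mod 12).

Only the reverse direction holds.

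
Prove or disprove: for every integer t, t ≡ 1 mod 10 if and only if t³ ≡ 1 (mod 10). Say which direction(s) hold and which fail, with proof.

Both implications hold.

[⇒] Suppose t ≡ 1 mod 10. Write t = 10j + 1. Then (10j + 1)³ = 1000j³ + 300j² + 30j + 1 = 10(100j³ + 30j² + 3j) + 1, so t³ ≡ 1 (mod 10).

[⇐] For the converse, argue contrapositively. If t ≢ 1 (mod 10), then t is congruent to one of 0, 2, 3, 4, 5, 6, 7, 8, 9 modulo 10, and these give t³ ≡ 0, 8, 7, 4, 5, 6, 3, 2, 9 respectively — never 1.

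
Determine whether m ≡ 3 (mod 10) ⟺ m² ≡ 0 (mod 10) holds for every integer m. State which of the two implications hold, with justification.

[⇒] This fails: take m = 3. Then 3 ≡ 3 (mod 10), but 3² = 9 ≡ 9 (mod 10), not 0.

[⇐] This fails: take m = 0. Then 0² = 0 ≡ 0 (mod 10), yet 0 ≡ 0 (mod 10), not 3.

Neither direction holds.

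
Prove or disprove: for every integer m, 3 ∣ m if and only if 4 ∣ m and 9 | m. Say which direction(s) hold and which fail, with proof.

Forward direction. This fails: take m = 3. Certainly 3 ∣ 3, but 4 ∤ 3.

Converse. Suppose 4 ∣ m and 9 ∣ m. Any common multiple of 4 and 9 is a multiple of their lcm; here gcd(4, 9) = 1, so lcm(4, 9) = 4·9 = 36, so 36 ∣ m. Since 3 ∣ 36, it follows that 3 ∣ m.

Only the reverse direction holds.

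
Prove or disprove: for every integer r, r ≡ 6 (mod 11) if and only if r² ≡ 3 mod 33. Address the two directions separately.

(⇒) This fails: take r = 17. Then 17 ≡ 6 (mod 11), but 17² = 289 ≡ 25 (mod 33), not 3.

(⇐) This fails: take r = 27. Then 27² = 729 ≡ 3 (mod 33), yet 27 ≡ 5 (mod 11), not 6.

Both directions fail.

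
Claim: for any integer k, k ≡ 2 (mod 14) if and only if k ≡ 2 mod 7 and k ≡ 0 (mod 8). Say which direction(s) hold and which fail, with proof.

Not equivalent: only (⇐) holds.

Forward direction. This fails: k = 2 gives 2 ≡ 2 (mod 14) but 2 ≡ 2 (mod 8), so the conjunction on the right does not hold.

Converse. If k ≡ 2 (mod 7) and k ≡ 0 (mod 8), then by the Chinese remainder theorem k ≡ 16 (mod 56). Since 16 ≡ 2 (mod 14) and 14 ∣ 56, we get k ≡ 2 (mod 14).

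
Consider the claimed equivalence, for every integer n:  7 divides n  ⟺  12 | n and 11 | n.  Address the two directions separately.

Forward direction. This fails: take n = 7. Certainly 7 ∣ 7, but 12 ∤ 7.

Converse. This fails: take n = 132. Both 12 ∣ 132 and 11 ∣ 132, yet 132 is not a multiple of 7 (since 132 = 18·7 + 6), so 7 ∤ 132.

Neither implication holds.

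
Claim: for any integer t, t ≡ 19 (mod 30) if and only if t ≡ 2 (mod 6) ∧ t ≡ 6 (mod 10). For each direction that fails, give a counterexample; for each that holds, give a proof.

Neither direction holds.

Forward direction. This fails: t = 19 gives 19 ≡ 19 (mod 30) but 19 ≡ 1 (mod 6), so the conjunction on the right does not hold.

Converse. This fails: t = 26 satisfies both congruences on the right (26 ≡ 2 mod 6 and 26 ≡ 6 mod 10) yet 26 ≡ 26 (mod 30), not 19.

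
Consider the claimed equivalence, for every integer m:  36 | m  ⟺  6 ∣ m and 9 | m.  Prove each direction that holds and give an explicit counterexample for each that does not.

(⇒) If 36 ∣ m, write m = 36q. Since 36 = 6·6, m = 6·(6q), so 6 ∣ m; and since 36 = 4·9, m = 9·(4q), so 9 ∣ m.

(⇐) This fails: take m = 18. Both 6 ∣ 18 and 9 ∣ 18, yet 18 is not a multiple of 36 (since 18 = 0·36 + 18), so 36 ∤ 18.

Only the forward direction holds.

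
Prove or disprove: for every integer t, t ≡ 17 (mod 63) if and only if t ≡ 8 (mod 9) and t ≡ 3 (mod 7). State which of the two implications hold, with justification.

Both directions hold; the statement is true.

(⇐) If t ≡ 8 (mod 9) and t ≡ 3 (mod 7), then by the Chinese remainder theorem t ≡ 17 (mod 63). This is exactly t ≡ 17 (mod 63).

(⇒) Suppose t ≡ 17 (mod 63); write t = 63j + 17. Since 9 ∣ 63, reducing mod 9 gives t ≡ 17 ≡ 8 (mod 9); since 7 ∣ 63, reducing mod 7 gives t ≡ 17 ≡ 3 (mod 7).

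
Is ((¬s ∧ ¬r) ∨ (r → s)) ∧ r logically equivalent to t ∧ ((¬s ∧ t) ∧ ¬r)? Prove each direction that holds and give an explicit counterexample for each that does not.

Forward direction. This fails. Under t = F, r = T, s = T, the left side is true but the right side is false.

Converse. This fails. Under t = T, r = F, s = F, the left side is false but the right side is true.

Both directions fail.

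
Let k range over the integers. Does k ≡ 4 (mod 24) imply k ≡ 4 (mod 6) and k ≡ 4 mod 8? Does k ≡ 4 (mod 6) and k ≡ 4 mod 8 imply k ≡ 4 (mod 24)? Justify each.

[⇐] If k ≡ 4 (mod 6) and k ≡ 4 (mod 8), then by the Chinese remainder theorem k ≡ 4 (mod 24). This is exactly k ≡ 4 (mod 24).

[⇒] Suppose k ≡ 4 (mod 24); write k = 24j + 4. Since 6 ∣ 24, reducing mod 6 gives k ≡ 4 (mod 6); since 8 ∣ 24, reducing mod 8 gives k ≡ 4 (mod 8).

Both directions hold.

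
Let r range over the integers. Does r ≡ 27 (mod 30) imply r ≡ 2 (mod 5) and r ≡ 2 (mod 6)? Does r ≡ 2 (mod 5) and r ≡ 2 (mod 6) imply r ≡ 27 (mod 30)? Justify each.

Neither implication holds.

Forward direction. This fails: r = 27 gives 27 ≡ 27 (mod 30) but 27 ≡ 3 (mod 6), so the conjunction on the right does not hold.

Converse. This fails: r = 2 satisfies both congruences on the right (2 ≡ 2 mod 5 and 2 ≡ 2 mod 6) yet 2 ≡ 2 (mod 30), not 27.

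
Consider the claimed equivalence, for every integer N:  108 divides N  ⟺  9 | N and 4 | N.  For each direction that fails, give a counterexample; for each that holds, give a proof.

(→) If 108 ∣ N, write N = 108q. Since 108 = 12·9, N = 9·(12q), so 9 ∣ N; and since 108 = 27·4, N = 4·(27q), so 4 ∣ N.

(←) This fails: take N = 36. Both 9 ∣ 36 and 4 ∣ 36, yet 36 is not a multiple of 108 (since 36 = 0·108 + 36), so 108 ∤ 36.

Only the forward direction holds.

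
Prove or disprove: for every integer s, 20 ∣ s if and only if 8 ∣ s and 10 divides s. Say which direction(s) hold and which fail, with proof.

(⇐) Suppose 8 ∣ s and 10 ∣ s. Any common multiple of 8 and 10 is a multiple of their lcm; here lcm(8, 10) = 8·10/gcd(8, 10) = 80/2 = 40, so 40 ∣ s. Since 20 ∣ 40, it follows that 20 ∣ s.

(⇒) This fails: take s = 20. Certainly 20 ∣ 20, but 8 ∤ 20.

The forward direction fails; the converse holds.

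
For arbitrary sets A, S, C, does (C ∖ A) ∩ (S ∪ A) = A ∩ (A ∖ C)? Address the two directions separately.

(⊆) This inclusion fails. Take A = ∅, S = {1}, C = {1}; then 1 ∈ (C ∖ A) ∩ (S ∪ A) but 1 ∉ A ∩ (A ∖ C).

(⊇) This inclusion fails. Take A = {1}, S = ∅, C = ∅; then 1 ∈ A ∩ (A ∖ C) but 1 ∉ (C ∖ A) ∩ (S ∪ A).

Both inclusions fail.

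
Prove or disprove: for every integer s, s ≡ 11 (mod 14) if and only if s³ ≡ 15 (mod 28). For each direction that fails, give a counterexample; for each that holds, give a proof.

Neither implication holds.

[⇒] This fails: take s = 25. Then 25 ≡ 11 (mod 14), but 25³ = 15625 ≡ 1 (mod 28), not 15.

[⇐] This fails: take s = 15. Then 15³ = 3375 ≡ 15 (mod 28), yet 15 ≡ 1 (mod 14), not 11.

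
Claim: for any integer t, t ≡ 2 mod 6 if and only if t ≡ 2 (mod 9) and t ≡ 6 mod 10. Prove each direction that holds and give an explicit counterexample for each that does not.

(⇒) This fails: t = 32 gives 32 ≡ 2 (mod 6) but 32 ≡ 5 (mod 9), so the conjunction on the right does not hold.

(⇐) Conversely, if t ≡ 2 (mod 9) and t ≡ 6 (mod 10), then by the Chinese remainder theorem t ≡ 56 (mod 90). Since 56 ≡ 2 (mod 6) and 6 ∣ 90, we get t ≡ 2 (mod 6).

(⇒) fails; (⇐) holds.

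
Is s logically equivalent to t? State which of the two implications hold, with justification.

Neither direction holds.

Forward direction. This fails. Under t = F, s = T, the left side is true but the right side is false.

Converse. This fails. Under t = T, s = F, the left side is false but the right side is true.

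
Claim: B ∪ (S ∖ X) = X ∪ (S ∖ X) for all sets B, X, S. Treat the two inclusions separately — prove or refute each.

Both inclusions fail.

(⟹) This inclusion fails. Take B = {1}, X = ∅, S = ∅; then 1 ∈ B ∪ (S ∖ X) but 1 ∉ X ∪ (S ∖ X).

(⟸) This inclusion fails. Take B = ∅, X = {1}, S = ∅; then 1 ∈ X ∪ (S ∖ X) but 1 ∉ B ∪ (S ∖ X).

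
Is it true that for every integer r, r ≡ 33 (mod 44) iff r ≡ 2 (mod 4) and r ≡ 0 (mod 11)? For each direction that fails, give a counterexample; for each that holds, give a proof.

(⇒) fails and (⇐) fails.

(⇒) This fails: r = 33 gives 33 ≡ 33 (mod 44) but 33 ≡ 1 (mod 4), so the conjunction on the right does not hold.

(⇐) This fails: r = 22 satisfies both congruences on the right (22 ≡ 2 mod 4 and 22 ≡ 0 mod 11) yet 22 ≡ 22 (mod 44), not 33.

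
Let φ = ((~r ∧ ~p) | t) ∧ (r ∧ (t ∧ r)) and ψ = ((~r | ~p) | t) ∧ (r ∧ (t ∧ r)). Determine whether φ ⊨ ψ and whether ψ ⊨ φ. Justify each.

[⇒] Assume the antecedent. If p is true, the antecedent forces (p = T, t = T, r = T), and the consequent holds there. If p is false, the antecedent forces (p = F, t = T, r = T), and the consequent holds there. Either way the consequent holds.

[⇐] Assume the antecedent. If p is true, the antecedent forces (p = T, t = T, r = T), and the consequent holds there. If p is false, the antecedent forces (p = F, t = T, r = T), and the consequent holds there. Either way the consequent holds.

The biconditional holds.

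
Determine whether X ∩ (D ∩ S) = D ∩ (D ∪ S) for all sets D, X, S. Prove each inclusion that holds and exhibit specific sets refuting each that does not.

(⊆) holds; (⊇) fails.

(⊆) Let x ∈ X ∩ (D ∩ S). Then x ∈ D ∩ X ∩ S, from which x ∈ D ∩ (D ∪ S).

(⊇) This inclusion fails. Take D = {1}, X = ∅, S = ∅; then 1 ∈ D ∩ (D ∪ S) but 1 ∉ X ∩ (D ∩ S).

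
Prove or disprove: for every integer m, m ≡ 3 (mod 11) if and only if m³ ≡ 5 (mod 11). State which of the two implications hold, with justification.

Equivalent; both directions hold.

(⟹) Suppose m ≡ 3 (mod 11). Write m = 11j + 3. Then (11j + 3)³ = 1331j³ + 1089j² + 297j + 27 = 11(121j³ + 99j² + 27j + 2) + 5, so m³ ≡ 5 (mod 11).

(⟸) Conversely, suppose m³ ≡ 5 (mod 11). The only residue r in {0, …, 10} with r³ ≡ 5 (mod 11) is r = 3, so m ≡ 3 (mod 11).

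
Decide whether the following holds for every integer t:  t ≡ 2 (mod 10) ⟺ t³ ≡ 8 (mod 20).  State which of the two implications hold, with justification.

The biconditional holds.

(⟹) Suppose t ≡ 2 (mod 10). Working modulo 20, t ∈ {2, 12}; for each such r, r³ ≡ 8 (mod 20).

(⟸) Conversely, the residues r modulo 20 with r³ ≡ 8 (mod 20) are exactly {2, 12}, and each is ≡ 2 (mod 10).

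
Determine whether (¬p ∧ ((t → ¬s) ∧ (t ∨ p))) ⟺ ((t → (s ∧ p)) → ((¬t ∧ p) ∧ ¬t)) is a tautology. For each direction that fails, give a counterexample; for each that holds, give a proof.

(⇒) Assume the antecedent. If s is true, the antecedent cannot hold. If s is false, the antecedent forces (s = F, p = F, t = T), and the consequent holds there. Either way the consequent holds.

(⇐) This fails. Under s = F, p = T, t = F, the left side is false but the right side is true.

Only the forward direction holds.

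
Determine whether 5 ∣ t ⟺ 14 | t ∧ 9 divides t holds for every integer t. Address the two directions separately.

[⇒] This fails: take t = 5. Certainly 5 ∣ 5, but 14 ∤ 5.

[⇐] This fails: take t = 126. Both 14 ∣ 126 and 9 ∣ 126, yet 126 is not a multiple of 5 (since 126 = 25·5 + 1), so 5 ∤ 126.

(⇒) fails and (⇐) fails.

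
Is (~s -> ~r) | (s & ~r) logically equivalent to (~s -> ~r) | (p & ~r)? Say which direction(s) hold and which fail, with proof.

Equivalent; both directions hold.

(←) Assume the antecedent. If s is true, (~s -> ~r) | (s & ~r) reduces to true regardless of the other variables. If s is false, the antecedent forces (s = F, r = F, p = F) or (s = F, r = F, p = T), and (~s -> ~r) | (s & ~r) holds there. Either way (~s -> ~r) | (s & ~r) holds.

(→) Assume the antecedent. If s is true, (~s -> ~r) | (p & ~r) reduces to true regardless of the other variables. If s is false, the antecedent forces (s = F, r = F, p = F) or (s = F, r = F, p = T), and (~s -> ~r) | (p & ~r) holds there. Either way (~s -> ~r) | (p & ~r) holds.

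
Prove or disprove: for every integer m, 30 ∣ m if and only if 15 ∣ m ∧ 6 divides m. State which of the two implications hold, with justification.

Both directions hold.

(⟹) If 30 ∣ m, write m = 30q. Since 30 = 2·15, m = 15·(2q), so 15 ∣ m; and since 30 = 5·6, m = 6·(5q), so 6 ∣ m.

(⟸) Suppose 15 ∣ m and 6 ∣ m. Any common multiple of 15 and 6 is a multiple of their lcm; here lcm(15, 6) = 15·6/gcd(15, 6) = 90/3 = 30, so 30 ∣ m.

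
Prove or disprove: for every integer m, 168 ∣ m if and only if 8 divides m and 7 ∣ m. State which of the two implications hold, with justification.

Forward direction. If 168 ∣ m, write m = 168q. Since 168 = 21·8, m = 8·(21q), so 8 ∣ m; and since 168 = 24·7, m = 7·(24q), so 7 ∣ m.

Converse. This fails: take m = 56. Both 8 ∣ 56 and 7 ∣ 56, yet 56 is not a multiple of 168 (since 56 = 0·168 + 56), so 168 ∤ 56.

The forward direction holds; the converse fails.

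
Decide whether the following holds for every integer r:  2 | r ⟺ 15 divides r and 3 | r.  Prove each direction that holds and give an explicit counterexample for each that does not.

(⇒) fails and (⇐) fails.

Forward direction. This fails: take r = 2. Certainly 2 ∣ 2, but 15 ∤ 2.

Converse. This fails: take r = 15. Both 15 ∣ 15 and 3 ∣ 15, yet 15 is not a multiple of 2 (since 15 = 7·2 + 1), so 2 ∤ 15.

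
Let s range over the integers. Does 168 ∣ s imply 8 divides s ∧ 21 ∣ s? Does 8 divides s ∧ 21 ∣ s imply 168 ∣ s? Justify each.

(⟸) Suppose 8 ∣ s and 21 ∣ s. Any common multiple of 8 and 21 is a multiple of their lcm; here gcd(8, 21) = 1, so lcm(8, 21) = 8·21 = 168, so 168 ∣ s.

(⟹) If 168 ∣ s, write s = 168q. Since 168 = 21·8, s = 8·(21q), so 8 ∣ s; and since 168 = 8·21, s = 21·(8q), so 21 ∣ s.

Both directions hold.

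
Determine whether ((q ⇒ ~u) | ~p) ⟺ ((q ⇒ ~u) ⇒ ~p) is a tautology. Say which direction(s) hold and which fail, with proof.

Forward direction. This fails. Under u = F, q = F, p = T, the left side is true but the right side is false.

Converse. This fails. Under u = T, q = T, p = T, the left side is false but the right side is true.

(⇒) fails and (⇐) fails.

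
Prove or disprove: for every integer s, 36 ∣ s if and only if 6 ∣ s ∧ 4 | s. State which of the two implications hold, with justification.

Only the forward direction holds.

(→) If 36 ∣ s, write s = 36q. Since 36 = 6·6, s = 6·(6q), so 6 ∣ s; and since 36 = 9·4, s = 4·(9q), so 4 ∣ s.

(←) This fails: take s = 12. Both 6 ∣ 12 and 4 ∣ 12, yet 12 is not a multiple of 36 (since 12 = 0·36 + 12), so 36 ∤ 12.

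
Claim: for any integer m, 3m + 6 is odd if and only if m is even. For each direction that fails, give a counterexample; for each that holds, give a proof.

(⇒) fails and (⇐) fails.

(→) This fails: m = 7 gives 3m + 6 = 27, which is odd, but 7 is odd, not even.

(←) This also fails: m = 0 is even, but 3m + 6 = 6 is even, not odd.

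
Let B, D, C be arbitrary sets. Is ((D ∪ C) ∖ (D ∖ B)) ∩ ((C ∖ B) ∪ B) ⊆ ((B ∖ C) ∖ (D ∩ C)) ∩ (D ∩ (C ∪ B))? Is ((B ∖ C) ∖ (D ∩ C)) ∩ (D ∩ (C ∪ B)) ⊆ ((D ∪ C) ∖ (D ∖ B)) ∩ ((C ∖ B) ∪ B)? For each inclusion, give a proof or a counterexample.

(⟹) This inclusion fails. Take B = ∅, D = ∅, C = {1}; then 1 ∈ ((D ∪ C) ∖ (D ∖ B)) ∩ ((C ∖ B) ∪ B) but 1 ∉ ((B ∖ C) ∖ (D ∩ C)) ∩ (D ∩ (C ∪ B)).

(⟸) Let x ∈ ((B ∖ C) ∖ (D ∩ C)) ∩ (D ∩ (C ∪ B)). Then x ∈ B ∩ D and x ∉ C, from which x ∈ ((D ∪ C) ∖ (D ∖ B)) ∩ ((C ∖ B) ∪ B).

The sets are not equal: only the reverse inclusion holds.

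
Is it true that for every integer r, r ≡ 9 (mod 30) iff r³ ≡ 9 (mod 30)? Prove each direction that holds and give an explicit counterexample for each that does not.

Both directions hold.

(⇐) Suppose r³ ≡ 9 (mod 30). The only residue r in {0, …, 29} with r³ ≡ 9 (mod 30) is r = 9, so r ≡ 9 (mod 30).

(⇒) Suppose r ≡ 9 (mod 30). Write r = 30j + 9. Then (30j + 9)³ = 27000j³ + 24300j² + 7290j + 729 = 30(900j³ + 810j² + 243j + 24) + 9, so r³ ≡ 9 (mod 30).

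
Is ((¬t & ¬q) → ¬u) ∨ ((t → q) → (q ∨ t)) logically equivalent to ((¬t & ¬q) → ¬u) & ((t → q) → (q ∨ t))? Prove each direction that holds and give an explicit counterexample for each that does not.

(⟹) This fails. Under u = F, t = F, q = F, the left side is true but the right side is false.

(⟸) Assume the antecedent. If t is true, the consequent reduces to true regardless of the other variables. If t is false, the antecedent forces (u = F, t = F, q = T) or (u = T, t = F, q = T), and the consequent holds there. Either way the consequent holds.

The forward direction fails; the converse holds.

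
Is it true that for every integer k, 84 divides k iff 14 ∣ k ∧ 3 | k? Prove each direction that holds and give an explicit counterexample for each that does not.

Forward direction. If 84 ∣ k, write k = 84q. Since 84 = 6·14, k = 14·(6q), so 14 ∣ k; and since 84 = 28·3, k = 3·(28q), so 3 ∣ k.

Converse. This fails: take k = 42. Both 14 ∣ 42 and 3 ∣ 42, yet 42 is not a multiple of 84 (since 42 = 0·84 + 42), so 84 ∤ 42.

Only the forward implication holds.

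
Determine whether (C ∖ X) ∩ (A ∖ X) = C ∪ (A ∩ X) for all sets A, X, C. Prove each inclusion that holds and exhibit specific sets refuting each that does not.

(⟸) This inclusion fails. Take A = {1}, X = {1}, C = ∅; then 1 ∈ C ∪ (A ∩ X) but 1 ∉ (C ∖ X) ∩ (A ∖ X).

(⟹) Let x ∈ (C ∖ X) ∩ (A ∖ X). Then x ∈ A ∩ C and x ∉ X, from which x ∈ C ∪ (A ∩ X).

(⊆) holds; (⊇) fails.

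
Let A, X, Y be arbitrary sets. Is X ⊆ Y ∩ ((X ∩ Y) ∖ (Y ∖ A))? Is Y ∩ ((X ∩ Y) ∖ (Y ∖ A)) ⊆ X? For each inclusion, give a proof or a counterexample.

Only the reverse inclusion holds.

Reverse inclusion. Let x ∈ Y ∩ ((X ∩ Y) ∖ (Y ∖ A)). Then x ∈ A ∩ X ∩ Y, from which x ∈ X.

Forward inclusion. This inclusion fails. Take A = ∅, X = {1}, Y = ∅; then 1 ∈ X but 1 ∉ Y ∩ ((X ∩ Y) ∖ (Y ∖ A)).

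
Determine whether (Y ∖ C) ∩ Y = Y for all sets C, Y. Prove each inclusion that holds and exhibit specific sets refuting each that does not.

Reverse inclusion. This inclusion fails. Take C = {1}, Y = {1}; then 1 ∈ Y but 1 ∉ (Y ∖ C) ∩ Y.

Forward inclusion. Let x ∈ (Y ∖ C) ∩ Y. Then x ∈ Y and x ∉ C, from which x ∈ Y.

(⊆) holds; (⊇) fails.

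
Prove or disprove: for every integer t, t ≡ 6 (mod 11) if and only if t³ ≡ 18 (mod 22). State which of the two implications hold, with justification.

Converse. The residues r modulo 22 with r³ ≡ 18 (mod 22) are exactly {6}, and each is ≡ 6 (mod 11).

Forward direction. This fails: take t = 17. Then 17 ≡ 6 (mod 11), but 17³ = 4913 ≡ 7 (mod 22), not 18.

Only the reverse direction holds.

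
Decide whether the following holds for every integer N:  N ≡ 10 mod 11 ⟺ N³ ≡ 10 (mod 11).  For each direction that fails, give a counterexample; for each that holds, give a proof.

Both directions hold.

[⇒] Suppose N ≡ 10 mod 11. Write N = 11j + 10. Then (11j + 10)³ = 1331j³ + 3630j² + 3300j + 1000 = 11(121j³ + 330j² + 300j + 90) + 10, so N³ ≡ 10 (mod 11).

[⇐] For the converse, argue contrapositively. If N ≢ 10 (mod 11), then N is congruent to one of 0, 1, 2, 3, 4, 5, 6, 7, 8, 9 modulo 11, and these give N³ ≡ 0, 1, 8, 5, 9, 4, 7, 2, 6, 3 respectively — never 10.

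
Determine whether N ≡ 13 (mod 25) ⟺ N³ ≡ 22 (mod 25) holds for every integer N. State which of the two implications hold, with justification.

Both directions hold; the statement is true.

[⇒] Suppose N ≡ 13 (mod 25). Write N = 25j + 13. Then (25j + 13)³ = 15625j³ + 24375j² + 12675j + 2197 = 25(625j³ + 975j² + 507j + 87) + 22, so N³ ≡ 22 (mod 25).

[⇐] Conversely, suppose N³ ≡ 22 (mod 25). The only residue r in {0, …, 24} with r³ ≡ 22 (mod 25) is r = 13, so N ≡ 13 (mod 25).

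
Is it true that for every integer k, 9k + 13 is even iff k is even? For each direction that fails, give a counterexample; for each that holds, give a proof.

[⇒] This fails: k = 5 gives 9k + 13 = 58, which is even, but 5 is odd, not even.

[⇐] This also fails: k = 6 is even, but 9k + 13 = 67 is odd, not even.

Neither direction holds.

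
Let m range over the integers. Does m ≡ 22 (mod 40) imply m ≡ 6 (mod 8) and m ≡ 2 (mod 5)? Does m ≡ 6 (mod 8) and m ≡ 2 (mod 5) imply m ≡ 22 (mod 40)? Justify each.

(→) Suppose m ≡ 22 (mod 40); write m = 40j + 22. Since 8 ∣ 40, reducing mod 8 gives m ≡ 22 ≡ 6 (mod 8); since 5 ∣ 40, reducing mod 5 gives m ≡ 22 ≡ 2 (mod 5).

(←) Conversely, if m ≡ 6 (mod 8) and m ≡ 2 (mod 5), then by the Chinese remainder theorem m ≡ 22 (mod 40). This is exactly m ≡ 22 (mod 40).

Equivalent; both directions hold.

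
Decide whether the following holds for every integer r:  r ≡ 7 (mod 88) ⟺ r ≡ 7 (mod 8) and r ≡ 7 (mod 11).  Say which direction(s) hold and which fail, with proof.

Both directions hold; the statement is true.

(→) Suppose r ≡ 7 (mod 88); write r = 88j + 7. Since 8 ∣ 88, reducing mod 8 gives r ≡ 7 (mod 8); since 11 ∣ 88, reducing mod 11 gives r ≡ 7 (mod 11).

(←) Conversely, if r ≡ 7 (mod 8) and r ≡ 7 (mod 11), then by the Chinese remainder theorem r ≡ 7 (mod 88). This is exactly r ≡ 7 (mod 88).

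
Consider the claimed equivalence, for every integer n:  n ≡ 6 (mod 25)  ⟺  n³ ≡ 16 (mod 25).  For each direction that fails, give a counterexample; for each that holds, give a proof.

(⇒) Suppose n ≡ 6 (mod 25). Write n = 25j + 6. Then (25j + 6)³ = 15625j³ + 11250j² + 2700j + 216 = 25(625j³ + 450j² + 108j + 8) + 16, so n³ ≡ 16 (mod 25).

(⇐) Conversely, suppose n³ ≡ 16 (mod 25). The only residue r in {0, …, 24} with r³ ≡ 16 (mod 25) is r = 6, so n ≡ 6 (mod 25).

Both directions hold.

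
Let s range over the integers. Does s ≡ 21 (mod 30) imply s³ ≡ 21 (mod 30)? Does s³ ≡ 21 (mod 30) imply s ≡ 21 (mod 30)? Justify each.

(⟸) Suppose s³ ≡ 21 (mod 30). The only residue r in {0, …, 29} with r³ ≡ 21 (mod 30) is r = 21, so s ≡ 21 (mod 30).

(⟹) Suppose s ≡ 21 (mod 30). Write s = 30j + 21. Then (30j + 21)³ = 27000j³ + 56700j² + 39690j + 9261 = 30(900j³ + 1890j² + 1323j + 308) + 21, so s³ ≡ 21 (mod 30).

Both implications hold.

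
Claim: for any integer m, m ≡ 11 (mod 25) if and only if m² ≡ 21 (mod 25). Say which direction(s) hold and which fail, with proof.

The forward direction holds; the converse fails.

(⟹) Suppose m ≡ 11 (mod 25). Write m = 25j + 11. Then (25j + 11)² = 625j² + 550j + 121 = 25(25j² + 22j + 4) + 21, so m² ≡ 21 (mod 25).

(⟸) This fails: take m = 14. Then 14² = 196 ≡ 21 (mod 25), yet 14 ≡ 14 (mod 25), not 11.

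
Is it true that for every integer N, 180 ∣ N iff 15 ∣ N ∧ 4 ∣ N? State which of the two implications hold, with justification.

Not equivalent: only (⇒) holds.

(⟹) If 180 ∣ N, write N = 180q. Since 180 = 12·15, N = 15·(12q), so 15 ∣ N; and since 180 = 45·4, N = 4·(45q), so 4 ∣ N.

(⟸) This fails: take N = 60. Both 15 ∣ 60 and 4 ∣ 60, yet 60 is not a multiple of 180 (since 60 = 0·180 + 60), so 180 ∤ 60.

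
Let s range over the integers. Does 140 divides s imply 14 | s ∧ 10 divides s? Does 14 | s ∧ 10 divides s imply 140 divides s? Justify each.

(⇐) This fails: take s = 70. Both 14 ∣ 70 and 10 ∣ 70, yet 70 is not a multiple of 140 (since 70 = 0·140 + 70), so 140 ∤ 70.

(⇒) If 140 ∣ s, write s = 140q. Since 140 = 10·14, s = 14·(10q), so 14 ∣ s; and since 140 = 14·10, s = 10·(14q), so 10 ∣ s.

Not equivalent: only (⇒) holds.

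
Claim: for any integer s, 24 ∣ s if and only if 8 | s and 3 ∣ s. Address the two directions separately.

The biconditional holds.

[⇒] If 24 ∣ s, write s = 24q. Since 24 = 3·8, s = 8·(3q), so 8 ∣ s; and since 24 = 8·3, s = 3·(8q), so 3 ∣ s.

[⇐] Suppose 8 ∣ s and 3 ∣ s. Any common multiple of 8 and 3 is a multiple of their lcm; here gcd(8, 3) = 1, so lcm(8, 3) = 8·3 = 24, so 24 ∣ s.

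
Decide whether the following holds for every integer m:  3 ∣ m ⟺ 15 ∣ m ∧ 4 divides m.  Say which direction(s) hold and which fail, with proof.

(⇒) This fails: take m = 3. Certainly 3 ∣ 3, but 15 ∤ 3.

(⇐) Suppose 15 ∣ m and 4 ∣ m. Any common multiple of 15 and 4 is a multiple of their lcm; here gcd(15, 4) = 1, so lcm(15, 4) = 15·4 = 60, so 60 ∣ m. Since 3 ∣ 60, it follows that 3 ∣ m.

The forward direction fails; the converse holds.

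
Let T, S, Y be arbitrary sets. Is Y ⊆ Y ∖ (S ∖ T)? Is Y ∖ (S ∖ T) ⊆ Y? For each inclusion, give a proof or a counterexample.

(⊆) fails; (⊇) holds.

(⟹) This inclusion fails. Take T = ∅, S = {1}, Y = {1}; then 1 ∈ Y but 1 ∉ Y ∖ (S ∖ T).

(⟸) Let x ∈ Y ∖ (S ∖ T). Then either x ∈ Y and x ∉ T, S; or x ∈ T ∩ Y and x ∉ S; or x ∈ T ∩ S ∩ Y. In each case x ∈ Y, so Y ∖ (S ∖ T) ⊆ Y.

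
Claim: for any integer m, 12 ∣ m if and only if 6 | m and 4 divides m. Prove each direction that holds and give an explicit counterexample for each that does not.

Both directions hold; the statement is true.

[⇒] If 12 ∣ m, write m = 12q. Since 12 = 2·6, m = 6·(2q), so 6 ∣ m; and since 12 = 3·4, m = 4·(3q), so 4 ∣ m.

[⇐] Suppose 6 ∣ m and 4 ∣ m. Any common multiple of 6 and 4 is a multiple of their lcm; here lcm(6, 4) = 6·4/gcd(6, 4) = 24/2 = 12, so 12 ∣ m.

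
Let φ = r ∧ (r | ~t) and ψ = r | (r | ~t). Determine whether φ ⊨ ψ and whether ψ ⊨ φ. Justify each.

(⇒) holds; (⇐) fails.

[⇒] Assume the antecedent. If t is true, the antecedent forces (t = T, r = T), and r | (r | ~t) holds there. If t is false, r | (r | ~t) reduces to true regardless of the other variables. Either way r | (r | ~t) holds.

[⇐] This fails. Under t = F, r = F, the left side is false but the right side is true.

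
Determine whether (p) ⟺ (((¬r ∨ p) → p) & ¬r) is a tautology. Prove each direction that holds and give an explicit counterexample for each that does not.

(←) Assume the antecedent. If r is true, the antecedent cannot hold. If r is false, the antecedent forces (r = F, p = T), and p holds there. Either way p holds.

(→) This fails. Under r = T, p = T, the left side is true but the right side is false.

(⇒) fails; (⇐) holds.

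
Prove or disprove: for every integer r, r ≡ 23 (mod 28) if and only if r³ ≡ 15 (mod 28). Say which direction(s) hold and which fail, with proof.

Converse. This fails: take r = 11. Then 11³ = 1331 ≡ 15 (mod 28), yet 11 ≡ 11 (mod 28), not 23.

Forward direction. Suppose r ≡ 23 (mod 28). Write r = 28j + 23. Then (28j + 23)³ = 21952j³ + 54096j² + 44436j + 12167 = 28(784j³ + 1932j² + 1587j + 434) + 15, so r³ ≡ 15 (mod 28).

The forward direction holds; the converse fails.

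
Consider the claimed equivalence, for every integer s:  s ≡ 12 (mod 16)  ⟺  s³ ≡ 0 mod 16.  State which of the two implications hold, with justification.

(⇒) holds; (⇐) fails.

Forward direction. Suppose s ≡ 12 (mod 16). Write s = 16j + 12. Then (16j + 12)³ = 4096j³ + 9216j² + 6912j + 1728 = 16(256j³ + 576j² + 432j + 108) + 0, so s³ ≡ 0 (mod 16).

Converse. This fails: take s = 0. Then 0³ = 0 ≡ 0 (mod 16), yet 0 ≡ 0 (mod 16), not 12.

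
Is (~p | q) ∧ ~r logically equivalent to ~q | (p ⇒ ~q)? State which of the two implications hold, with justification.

(⟹) This fails. Under q = T, p = T, r = F, the left side is true but the right side is false.

(⟸) This fails. Under q = F, p = T, r = F, the left side is false but the right side is true.

Both directions fail.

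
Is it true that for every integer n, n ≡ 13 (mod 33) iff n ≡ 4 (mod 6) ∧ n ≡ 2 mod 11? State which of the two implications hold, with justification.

The forward direction fails; the converse holds.

[⇒] This fails: n = 13 gives 13 ≡ 13 (mod 33) but 13 ≡ 1 (mod 6), so the conjunction on the right does not hold.

[⇐] Conversely, if n ≡ 4 (mod 6) and n ≡ 2 (mod 11), then by the Chinese remainder theorem n ≡ 46 (mod 66). Since 46 ≡ 13 (mod 33) and 33 ∣ 66, we get n ≡ 13 (mod 33).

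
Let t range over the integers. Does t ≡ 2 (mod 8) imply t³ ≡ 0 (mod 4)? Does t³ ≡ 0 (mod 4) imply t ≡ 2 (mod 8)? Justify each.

Only the forward implication holds.

Forward direction. Suppose t ≡ 2 (mod 8). Then t³ ≡ 2³ = 8 (mod 8), and since 4 ∣ 8, also t³ ≡ 0 (mod 4).

Converse. This fails: take t = 0. Then 0³ = 0 ≡ 0 (mod 4), yet 0 ≡ 0 (mod 8), not 2.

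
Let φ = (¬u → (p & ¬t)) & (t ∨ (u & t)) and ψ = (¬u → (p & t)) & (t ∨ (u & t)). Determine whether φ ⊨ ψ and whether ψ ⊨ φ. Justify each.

[⇒] Assume the antecedent. If t is true, the antecedent forces (t = T, p = F, u = T) or (t = T, p = T, u = T), and (¬u → (p & t)) & (t ∨ (u & t)) holds there. If t is false, the antecedent cannot hold. Either way (¬u → (p & t)) & (t ∨ (u & t)) holds.

[⇐] This fails. Under t = T, p = T, u = F, the left side is false but the right side is true.

Only the forward direction holds.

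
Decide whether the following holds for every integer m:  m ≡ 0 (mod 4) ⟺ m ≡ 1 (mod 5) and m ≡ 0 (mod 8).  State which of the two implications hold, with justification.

Converse. If m ≡ 1 (mod 5) and m ≡ 0 (mod 8), then by the Chinese remainder theorem m ≡ 16 (mod 40). Since 16 ≡ 0 (mod 4) and 4 ∣ 40, we get m ≡ 0 (mod 4).

Forward direction. This fails: m = 0 gives 0 ≡ 0 (mod 4) but 0 ≡ 0 (mod 5), so the conjunction on the right does not hold.

Not equivalent: only (⇐) holds.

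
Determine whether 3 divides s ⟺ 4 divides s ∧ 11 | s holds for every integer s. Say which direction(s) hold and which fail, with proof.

(→) This fails: take s = 3. Certainly 3 ∣ 3, but 4 ∤ 3.

(←) This fails: take s = 44. Both 4 ∣ 44 and 11 ∣ 44, yet 44 is not a multiple of 3 (since 44 = 14·3 + 2), so 3 ∤ 44.

Both directions fail.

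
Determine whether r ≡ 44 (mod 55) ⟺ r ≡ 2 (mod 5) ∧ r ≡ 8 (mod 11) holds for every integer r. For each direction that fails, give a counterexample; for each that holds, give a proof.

(⇒) fails and (⇐) fails.

(⟹) This fails: r = 44 gives 44 ≡ 44 (mod 55) but 44 ≡ 4 (mod 5), so the conjunction on the right does not hold.

(⟸) This fails: r = 52 satisfies both congruences on the right (52 ≡ 2 mod 5 and 52 ≡ 8 mod 11) yet 52 ≡ 52 (mod 55), not 44.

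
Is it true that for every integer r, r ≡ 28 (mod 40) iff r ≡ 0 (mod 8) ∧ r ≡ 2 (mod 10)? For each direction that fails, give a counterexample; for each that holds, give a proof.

(⇒) This fails: r = 28 gives 28 ≡ 28 (mod 40) but 28 ≡ 4 (mod 8), so the conjunction on the right does not hold.

(⇐) This fails: r = 32 satisfies both congruences on the right (32 ≡ 0 mod 8 and 32 ≡ 2 mod 10) yet 32 ≡ 32 (mod 40), not 28.

Both directions fail.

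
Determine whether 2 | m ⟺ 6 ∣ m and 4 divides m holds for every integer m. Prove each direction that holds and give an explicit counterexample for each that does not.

[⇐] Suppose 6 ∣ m and 4 ∣ m. Any common multiple of 6 and 4 is a multiple of their lcm; here lcm(6, 4) = 6·4/gcd(6, 4) = 24/2 = 12, so 12 ∣ m. Since 2 ∣ 12, it follows that 2 ∣ m.

[⇒] This fails: take m = 2. Certainly 2 ∣ 2, but 6 ∤ 2.

Not equivalent: only (⇐) holds.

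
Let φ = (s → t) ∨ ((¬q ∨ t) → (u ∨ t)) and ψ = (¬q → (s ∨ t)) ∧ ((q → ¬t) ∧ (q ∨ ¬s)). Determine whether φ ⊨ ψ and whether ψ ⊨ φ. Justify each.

Only the reverse direction holds.

(⟹) This fails. Under u = F, t = F, s = F, q = F, the left side is true but the right side is false.

(⟸) Assume the antecedent. If s is true, the antecedent forces (u = F, t = F, s = T, q = T) or (u = T, t = F, s = T, q = T), and (s → t) ∨ ((¬q ∨ t) → (u ∨ t)) holds there. If s is false, (s → t) ∨ ((¬q ∨ t) → (u ∨ t)) reduces to true regardless of the other variables. Either way (s → t) ∨ ((¬q ∨ t) → (u ∨ t)) holds.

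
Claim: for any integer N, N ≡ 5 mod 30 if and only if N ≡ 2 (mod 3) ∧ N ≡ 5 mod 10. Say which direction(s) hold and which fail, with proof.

(→) Suppose N ≡ 5 (mod 30); write N = 30j + 5. Since 3 ∣ 30, reducing mod 3 gives N ≡ 5 ≡ 2 (mod 3); since 10 ∣ 30, reducing mod 10 gives N ≡ 5 (mod 10).

(←) Conversely, if N ≡ 2 (mod 3) and N ≡ 5 (mod 10), then by the Chinese remainder theorem N ≡ 5 (mod 30). This is exactly N ≡ 5 (mod 30).

Both directions hold.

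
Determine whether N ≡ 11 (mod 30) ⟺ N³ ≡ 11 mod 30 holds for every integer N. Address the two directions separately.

(⟹) Suppose N ≡ 11 (mod 30). Write N = 30j + 11. Then (30j + 11)³ = 27000j³ + 29700j² + 10890j + 1331 = 30(900j³ + 990j² + 363j + 44) + 11, so N³ ≡ 11 (mod 30).

(⟸) Conversely, suppose N³ ≡ 11 (mod 30). The only residue r in {0, …, 29} with r³ ≡ 11 (mod 30) is r = 11, so N ≡ 11 (mod 30).

The biconditional holds.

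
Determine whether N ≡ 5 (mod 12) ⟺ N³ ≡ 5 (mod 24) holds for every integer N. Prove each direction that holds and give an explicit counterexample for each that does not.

Converse. The residues r modulo 24 with r³ ≡ 5 (mod 24) are exactly {5}, and each is ≡ 5 (mod 12).

Forward direction. This fails: take N = 17. Then 17 ≡ 5 (mod 12), but 17³ = 4913 ≡ 17 (mod 24), not 5.

Only the reverse direction holds.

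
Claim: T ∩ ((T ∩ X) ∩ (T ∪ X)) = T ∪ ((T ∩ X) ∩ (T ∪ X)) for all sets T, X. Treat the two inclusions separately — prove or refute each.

Only the forward inclusion holds.

(⟹) Let x ∈ T ∩ ((T ∩ X) ∩ (T ∪ X)). Then x ∈ T ∩ X, from which x ∈ T ∪ ((T ∩ X) ∩ (T ∪ X)).

(⟸) This inclusion fails. Take T = {1}, X = ∅; then 1 ∈ T ∪ ((T ∩ X) ∩ (T ∪ X)) but 1 ∉ T ∩ ((T ∩ X) ∩ (T ∪ X)).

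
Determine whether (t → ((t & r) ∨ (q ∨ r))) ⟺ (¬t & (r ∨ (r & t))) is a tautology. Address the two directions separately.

Not equivalent: only (⇐) holds.

Forward direction. This fails. Under r = F, q = F, t = F, the left side is true but the right side is false.

Converse. Assume the antecedent. If r is true, t → ((t & r) ∨ (q ∨ r)) reduces to true regardless of the other variables. If r is false, the antecedent cannot hold. Either way t → ((t & r) ∨ (q ∨ r)) holds.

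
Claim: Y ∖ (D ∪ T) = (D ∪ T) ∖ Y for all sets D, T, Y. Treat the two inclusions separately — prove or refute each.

Neither inclusion holds.

Forward inclusion. This inclusion fails. Take D = ∅, T = ∅, Y = {1}; then 1 ∈ Y ∖ (D ∪ T) but 1 ∉ (D ∪ T) ∖ Y.

Reverse inclusion. This inclusion fails. Take D = {1}, T = ∅, Y = ∅; then 1 ∈ (D ∪ T) ∖ Y but 1 ∉ Y ∖ (D ∪ T).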